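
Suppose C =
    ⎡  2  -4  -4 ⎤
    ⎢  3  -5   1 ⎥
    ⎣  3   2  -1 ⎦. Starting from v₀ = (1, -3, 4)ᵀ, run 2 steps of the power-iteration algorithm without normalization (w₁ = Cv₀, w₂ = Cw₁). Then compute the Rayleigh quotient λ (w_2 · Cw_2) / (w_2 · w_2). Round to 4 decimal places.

-4.2859

w1 = Cv₀ = (2·1 + (-4)·(-3) + (-4)·4; 3·1 + (-5)·(-3) + 1·4; 3·1 + 2·(-3) + (-1)·4) = (-2, 22, -7)
w2 = Cw1 = (2·(-2) + (-4)·22 + (-4)·(-7); 3·(-2) + (-5)·22 + 1·(-7); 3·(-2) + 2·22 + (-1)·(-7)) = (-64, -123, 45)
Cw2 = (184, 468, -483)
w2·Cw2 = (-64)·184 + (-123)·468 + 45·(-483) = -91075; w2·w2 = (-64)·(-64) + (-123)·(-123) + 45·45 = 21250
λ ≈ -91075/21250 = -4.2859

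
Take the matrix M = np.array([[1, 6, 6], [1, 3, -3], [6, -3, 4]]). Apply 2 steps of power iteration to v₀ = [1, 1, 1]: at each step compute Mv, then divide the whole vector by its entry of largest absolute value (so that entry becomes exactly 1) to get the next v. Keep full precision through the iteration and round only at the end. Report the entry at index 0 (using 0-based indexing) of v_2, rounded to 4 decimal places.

0.5922

Mv0 = (13.00000, 1.00000, 7.00000); divide by 13.00000 → v1 = (1.00000, 0.07692, 0.53846)
Mv1 = (4.69231, -0.38462, 7.92308); divide by 7.92308 → v2 = (0.59223, -0.04854, 1.00000)
Requested entry of v2: 61/103 = 0.5922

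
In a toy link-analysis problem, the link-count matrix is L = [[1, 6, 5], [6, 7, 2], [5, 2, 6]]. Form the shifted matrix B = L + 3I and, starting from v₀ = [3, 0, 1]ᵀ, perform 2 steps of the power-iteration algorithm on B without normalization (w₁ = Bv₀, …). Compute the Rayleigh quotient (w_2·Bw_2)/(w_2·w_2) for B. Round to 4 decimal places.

B = L + 3I has rows (4, 6, 5); (6, 10, 2); (5, 2, 9)
w1 = Bv₀ = (4·3 + 6·0 + 5·1; 6·3 + 10·0 + 2·1; 5·3 + 2·0 + 9·1) = (17, 20, 24)
w2 = Bw1 = (4·17 + 6·20 + 5·24; 6·17 + 10·20 + 2·24; 5·17 + 2·20 + 9·24) = (308, 350, 341)
Bw2 = (5037, 6030, 5309)
w2·Bw2 = 5472265; w2·w2 = 333645; μ ≈ 5472265/333645 = 16.4015

μ ≈ 16.4015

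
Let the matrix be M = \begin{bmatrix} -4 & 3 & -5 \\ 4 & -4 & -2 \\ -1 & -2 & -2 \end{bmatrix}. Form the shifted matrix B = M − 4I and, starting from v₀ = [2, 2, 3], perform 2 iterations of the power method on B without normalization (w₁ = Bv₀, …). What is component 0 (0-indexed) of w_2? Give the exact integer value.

B = M − 4I has rows (-8, 3, -5); (4, -8, -2); (-1, -2, -6)
w1 = Bv₀ = ((-8)·2 + 3·2 + (-5)·3; 4·2 + (-8)·2 + (-2)·3; (-1)·2 + (-2)·2 + (-6)·3) = (-25, -14, -24)
w2 = Bw1 = ((-8)·(-25) + 3·(-14) + (-5)·(-24); 4·(-25) + (-8)·(-14) + (-2)·(-24); (-1)·(-25) + (-2)·(-14) + (-6)·(-24)) = (278, 60, 197)
Requested component of w2: 278

278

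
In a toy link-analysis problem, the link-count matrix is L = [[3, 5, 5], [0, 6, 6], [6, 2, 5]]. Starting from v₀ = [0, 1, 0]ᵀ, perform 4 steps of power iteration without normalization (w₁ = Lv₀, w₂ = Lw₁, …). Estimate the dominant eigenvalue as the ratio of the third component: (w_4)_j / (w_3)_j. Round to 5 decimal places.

w1 = Lv₀ = (3·0 + 5·1 + 5·0; 0·0 + 6·1 + 6·0; 6·0 + 2·1 + 5·0) = (5, 6, 2)
w2 = Lw1 = (3·5 + 5·6 + 5·2; 0·5 + 6·6 + 6·2; 6·5 + 2·6 + 5·2) = (55, 48, 52)
w3 = Lw2 = (665, 600, 686)
w4 = Lw3 = (8425, 7716, 8620)
Ratio at component: 8620 / 686 = 12.56560

12.56560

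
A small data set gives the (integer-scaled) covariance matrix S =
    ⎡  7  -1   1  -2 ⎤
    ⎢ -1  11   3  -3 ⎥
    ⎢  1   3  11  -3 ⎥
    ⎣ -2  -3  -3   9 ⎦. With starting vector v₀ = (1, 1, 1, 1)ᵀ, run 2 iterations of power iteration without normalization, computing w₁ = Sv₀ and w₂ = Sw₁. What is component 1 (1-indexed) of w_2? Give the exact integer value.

35

w1 = Sv₀ = (7·1 + (-1)·1 + 1·1 + (-2)·1; (-1)·1 + 11·1 + 3·1 + (-3)·1; 1·1 + 3·1 + 11·1 + (-3)·1; (-2)·1 + (-3)·1 + (-3)·1 + 9·1) = (5, 10, 12, 1)
w2 = Sw1 = (7·5 + (-1)·10 + 1·12 + (-2)·1; (-1)·5 + 11·10 + 3·12 + (-3)·1; 1·5 + 3·10 + 11·12 + (-3)·1; (-2)·5 + (-3)·10 + (-3)·12 + 9·1) = (35, 138, 164, -67)
The requested component of w2 is 35.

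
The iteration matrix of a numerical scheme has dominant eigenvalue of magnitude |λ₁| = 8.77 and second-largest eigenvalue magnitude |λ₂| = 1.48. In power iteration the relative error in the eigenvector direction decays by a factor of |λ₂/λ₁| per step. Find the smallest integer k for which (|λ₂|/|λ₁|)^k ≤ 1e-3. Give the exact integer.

|λ₂/λ₁| = 1.48/8.77 = 0.16876
Need k ≥ ln(1e-3) / ln(0.16876) = -6.9078 / -1.7793 ≈ 3.882
Smallest integer k satisfying the bound: 4

4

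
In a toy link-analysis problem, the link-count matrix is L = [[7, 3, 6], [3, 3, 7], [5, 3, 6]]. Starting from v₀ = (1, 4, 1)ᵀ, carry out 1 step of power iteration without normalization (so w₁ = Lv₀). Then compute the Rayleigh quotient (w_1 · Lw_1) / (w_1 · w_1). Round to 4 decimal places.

λ ≈ 14.4603

w1 = Lv₀ = (25, 22, 23)
Lw1 = (379, 302, 329)
w1·Lw1 = 25·379 + 22·302 + 23·329 = 23686; w1·w1 = 25·25 + 22·22 + 23·23 = 1638
λ ≈ 23686/1638 = 14.4603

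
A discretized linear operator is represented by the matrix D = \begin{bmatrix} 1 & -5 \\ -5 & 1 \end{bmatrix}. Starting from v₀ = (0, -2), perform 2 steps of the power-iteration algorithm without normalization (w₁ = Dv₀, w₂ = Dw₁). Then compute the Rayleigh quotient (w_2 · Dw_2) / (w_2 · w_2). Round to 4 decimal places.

4.3505

w1 = Dv₀ = (1·0 + (-5)·(-2); (-5)·0 + 1·(-2)) = (10, -2)
w2 = Dw1 = (1·10 + (-5)·(-2); (-5)·10 + 1·(-2)) = (20, -52)
Dw2 = (280, -152)
w2·Dw2 = 20·280 + (-52)·(-152) = 13504; w2·w2 = 20·20 + (-52)·(-52) = 3104
λ ≈ 13504/3104 = 4.3505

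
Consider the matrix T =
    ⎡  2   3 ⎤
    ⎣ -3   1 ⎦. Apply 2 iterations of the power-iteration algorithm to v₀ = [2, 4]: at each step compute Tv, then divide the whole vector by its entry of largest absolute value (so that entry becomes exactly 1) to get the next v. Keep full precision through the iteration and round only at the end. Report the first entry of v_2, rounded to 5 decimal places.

Tv0 = (16.000000, -2.000000); divide by 16.000000 → v1 = (1.000000, -0.125000)
Tv1 = (1.625000, -3.125000); divide by -3.125000 → v2 = (-0.520000, 1.000000)
Requested entry of v2: 26/-50 = -0.52000

-0.52000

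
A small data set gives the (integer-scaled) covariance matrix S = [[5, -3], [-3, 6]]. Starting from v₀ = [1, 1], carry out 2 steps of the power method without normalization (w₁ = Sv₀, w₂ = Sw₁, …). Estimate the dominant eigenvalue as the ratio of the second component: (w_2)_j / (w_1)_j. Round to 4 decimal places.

λ ≈ 4.0000

w1 = Sv₀ = (5·1 + (-3)·1; (-3)·1 + 6·1) = (2, 3)
w2 = Sw1 = (5·2 + (-3)·3; (-3)·2 + 6·3) = (1, 12)
Ratio at component: 12 / 3 = 4.0000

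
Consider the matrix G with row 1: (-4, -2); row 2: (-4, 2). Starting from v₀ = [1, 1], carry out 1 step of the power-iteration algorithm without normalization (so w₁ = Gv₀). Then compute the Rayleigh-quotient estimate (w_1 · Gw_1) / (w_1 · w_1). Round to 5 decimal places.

w1 = Gv₀ = ((-4)·1 + (-2)·1; (-4)·1 + 2·1) = (-6, -2)
Gw1 = (28, 20)
w1·Gw1 = (-6)·28 + (-2)·20 = -208; w1·w1 = (-6)·(-6) + (-2)·(-2) = 40
λ ≈ -208/40 = -5.20000

λ ≈ -5.20000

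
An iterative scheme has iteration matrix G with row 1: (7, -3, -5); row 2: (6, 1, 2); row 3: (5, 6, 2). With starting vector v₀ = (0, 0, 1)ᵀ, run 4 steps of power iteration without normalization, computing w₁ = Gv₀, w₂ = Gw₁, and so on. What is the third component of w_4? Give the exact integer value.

-4122

w1 = Gv₀ = (7·0 + (-3)·0 + (-5)·1; 6·0 + 1·0 + 2·1; 5·0 + 6·0 + 2·1) = (-5, 2, 2)
w2 = Gw1 = (7·(-5) + (-3)·2 + (-5)·2; 6·(-5) + 1·2 + 2·2; 5·(-5) + 6·2 + 2·2) = (-51, -24, -9)
w3 = Gw2 = (-240, -348, -417)
w4 = Gw3 = (1449, -2622, -4122)
The requested component of w4 is -4122.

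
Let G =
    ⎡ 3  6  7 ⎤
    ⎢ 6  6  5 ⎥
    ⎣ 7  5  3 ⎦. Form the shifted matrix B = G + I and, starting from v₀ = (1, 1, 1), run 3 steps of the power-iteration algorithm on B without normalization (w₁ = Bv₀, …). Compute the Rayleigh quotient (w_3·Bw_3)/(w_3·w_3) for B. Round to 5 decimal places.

B = G + I has rows (4, 6, 7); (6, 7, 5); (7, 5, 4)
w1 = Bv₀ = (17, 18, 16)
w2 = Bw1 = (288, 308, 273)
w3 = Bw2 = (4911, 5249, 4648)
Bw3 = (83674, 89449, 79214)
w3·Bw3 = 1248627487; w3·w3 = 73273826; μ ≈ 1248627487/73273826 = 17.04057

μ ≈ 17.04057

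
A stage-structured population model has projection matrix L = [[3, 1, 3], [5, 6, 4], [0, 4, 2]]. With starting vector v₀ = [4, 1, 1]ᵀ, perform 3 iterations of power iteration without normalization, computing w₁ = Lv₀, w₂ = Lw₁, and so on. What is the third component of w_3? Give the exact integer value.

w1 = Lv₀ = (16, 30, 6)
w2 = Lw1 = (96, 284, 132)
w3 = Lw2 = (968, 2712, 1400)
The requested component of w3 is 1400.

1400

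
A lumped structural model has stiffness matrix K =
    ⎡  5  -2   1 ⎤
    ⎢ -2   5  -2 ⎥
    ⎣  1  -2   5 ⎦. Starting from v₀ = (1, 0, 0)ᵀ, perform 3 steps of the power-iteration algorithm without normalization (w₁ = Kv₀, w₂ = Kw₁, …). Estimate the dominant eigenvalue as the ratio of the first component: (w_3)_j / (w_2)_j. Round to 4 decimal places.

λ ≈ 6.9333

w1 = Kv₀ = (5·1 + (-2)·0 + 1·0; (-2)·1 + 5·0 + (-2)·0; 1·1 + (-2)·0 + 5·0) = (5, -2, 1)
w2 = Kw1 = (5·5 + (-2)·(-2) + 1·1; (-2)·5 + 5·(-2) + (-2)·1; 1·5 + (-2)·(-2) + 5·1) = (30, -22, 14)
w3 = Kw2 = (208, -198, 144)
Ratio at component: 208 / 30 = 6.9333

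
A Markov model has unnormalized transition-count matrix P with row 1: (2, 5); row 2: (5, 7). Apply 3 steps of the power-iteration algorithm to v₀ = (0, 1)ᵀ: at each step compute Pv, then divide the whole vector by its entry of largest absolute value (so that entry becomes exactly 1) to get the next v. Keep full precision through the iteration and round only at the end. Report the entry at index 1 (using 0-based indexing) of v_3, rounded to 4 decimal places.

Pv0 = (5.00000, 7.00000); divide by 7.00000 → v1 = (0.71429, 1.00000)
Pv1 = (6.42857, 10.57143); divide by 10.57143 → v2 = (0.60811, 1.00000)
Pv2 = (6.21622, 10.04054); divide by 10.04054 → v3 = (0.61911, 1.00000)
Requested entry of v3: 743/743 = 1.0000

1.0000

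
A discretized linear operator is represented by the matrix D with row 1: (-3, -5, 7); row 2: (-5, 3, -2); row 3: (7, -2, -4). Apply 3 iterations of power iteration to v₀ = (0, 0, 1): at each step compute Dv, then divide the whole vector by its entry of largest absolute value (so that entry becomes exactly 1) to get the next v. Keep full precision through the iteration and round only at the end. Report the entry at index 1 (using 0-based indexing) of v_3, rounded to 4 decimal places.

Dv0 = (7.00000, -2.00000, -4.00000); divide by 7.00000 → v1 = (1.00000, -0.28571, -0.57143)
Dv1 = (-5.57143, -4.71429, 9.85714); divide by 9.85714 → v2 = (-0.56522, -0.47826, 1.00000)
Dv2 = (11.08696, -0.60870, -7.00000); divide by 11.08696 → v3 = (1.00000, -0.05490, -0.63137)
Requested entry of v3: -42/765 = -0.0549

-0.0549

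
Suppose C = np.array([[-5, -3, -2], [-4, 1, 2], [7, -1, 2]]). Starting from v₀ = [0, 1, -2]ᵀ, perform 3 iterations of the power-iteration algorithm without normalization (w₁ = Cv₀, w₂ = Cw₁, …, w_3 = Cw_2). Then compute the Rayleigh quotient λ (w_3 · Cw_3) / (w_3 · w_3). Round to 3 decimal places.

λ ≈ 0.050

w1 = Cv₀ = (1, -3, -5)
w2 = Cw1 = (14, -17, 0)
w3 = Cw2 = (-19, -73, 115)
Cw3 = (84, 233, 170)
w3·Cw3 = (-19)·84 + (-73)·233 + 115·170 = 945; w3·w3 = (-19)·(-19) + (-73)·(-73) + 115·115 = 18915
λ ≈ 945/18915 = 0.050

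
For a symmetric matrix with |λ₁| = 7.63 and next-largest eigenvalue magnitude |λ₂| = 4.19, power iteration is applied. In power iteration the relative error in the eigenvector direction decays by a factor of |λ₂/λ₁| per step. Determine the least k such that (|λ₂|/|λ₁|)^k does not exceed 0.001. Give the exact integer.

12

|λ₂/λ₁| = 4.19/7.63 = 0.54915
Need k ≥ ln(0.001) / ln(0.54915) = -6.9078 / -0.5994 ≈ 11.525
Smallest integer k satisfying the bound: 12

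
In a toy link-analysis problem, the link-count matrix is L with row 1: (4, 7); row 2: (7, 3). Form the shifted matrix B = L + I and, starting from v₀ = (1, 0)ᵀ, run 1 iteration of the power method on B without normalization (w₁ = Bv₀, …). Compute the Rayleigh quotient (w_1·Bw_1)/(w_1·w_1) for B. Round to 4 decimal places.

10.9595

B = L + I has rows (5, 7); (7, 4)
w1 = Bv₀ = (5, 7)
Bw1 = (74, 63)
w1·Bw1 = 811; w1·w1 = 74; μ ≈ 811/74 = 10.9595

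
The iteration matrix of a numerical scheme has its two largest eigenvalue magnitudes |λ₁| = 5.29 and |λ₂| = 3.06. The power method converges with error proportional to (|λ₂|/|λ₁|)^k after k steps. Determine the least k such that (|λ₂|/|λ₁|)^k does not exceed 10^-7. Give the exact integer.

|λ₂/λ₁| = 3.06/5.29 = 0.57845
Need k ≥ ln(10^-7) / ln(0.57845) = -16.1181 / -0.5474 ≈ 29.445
Smallest integer k satisfying the bound: 30

30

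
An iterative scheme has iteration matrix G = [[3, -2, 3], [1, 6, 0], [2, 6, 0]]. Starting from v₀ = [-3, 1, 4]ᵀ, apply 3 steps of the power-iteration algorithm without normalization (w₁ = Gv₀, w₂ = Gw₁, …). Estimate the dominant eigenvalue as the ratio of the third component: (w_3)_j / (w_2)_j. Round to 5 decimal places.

w1 = Gv₀ = (3·(-3) + (-2)·1 + 3·4; 1·(-3) + 6·1 + 0·4; 2·(-3) + 6·1 + 0·4) = (1, 3, 0)
w2 = Gw1 = (3·1 + (-2)·3 + 3·0; 1·1 + 6·3 + 0·0; 2·1 + 6·3 + 0·0) = (-3, 19, 20)
w3 = Gw2 = (13, 111, 108)
Ratio at component: 108 / 20 = 5.40000

λ ≈ 5.40000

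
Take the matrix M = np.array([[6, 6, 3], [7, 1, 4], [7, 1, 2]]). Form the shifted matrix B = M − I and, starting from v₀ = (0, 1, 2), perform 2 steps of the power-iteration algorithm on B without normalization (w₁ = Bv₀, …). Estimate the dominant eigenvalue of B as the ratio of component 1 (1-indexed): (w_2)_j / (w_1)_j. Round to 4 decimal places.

9.7500

B = M − I has rows (5, 6, 3); (7, 0, 4); (7, 1, 1)
w1 = Bv₀ = (5·0 + 6·1 + 3·2; 7·0 + 0·1 + 4·2; 7·0 + 1·1 + 1·2) = (12, 8, 3)
w2 = Bw1 = (5·12 + 6·8 + 3·3; 7·12 + 0·8 + 4·3; 7·12 + 1·8 + 1·3) = (117, 96, 95)
Ratio: 117/12 = 9.7500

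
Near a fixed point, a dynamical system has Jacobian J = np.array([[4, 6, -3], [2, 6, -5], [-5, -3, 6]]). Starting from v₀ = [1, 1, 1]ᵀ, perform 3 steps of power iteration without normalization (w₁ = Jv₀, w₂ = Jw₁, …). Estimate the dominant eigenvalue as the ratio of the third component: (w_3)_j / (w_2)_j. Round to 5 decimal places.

w1 = Jv₀ = (7, 3, -2)
w2 = Jw1 = (52, 42, -56)
w3 = Jw2 = (628, 636, -722)
Ratio at component: -722 / -56 = 12.89286

12.89286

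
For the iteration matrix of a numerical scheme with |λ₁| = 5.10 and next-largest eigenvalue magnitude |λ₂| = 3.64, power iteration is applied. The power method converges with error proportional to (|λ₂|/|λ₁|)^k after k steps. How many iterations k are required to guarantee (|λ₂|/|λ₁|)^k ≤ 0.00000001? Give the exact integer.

|λ₂/λ₁| = 3.64/5.10 = 0.71373
Need k ≥ ln(0.00000001) / ln(0.71373) = -18.4207 / -0.3373 ≈ 54.619
Smallest integer k satisfying the bound: 55

55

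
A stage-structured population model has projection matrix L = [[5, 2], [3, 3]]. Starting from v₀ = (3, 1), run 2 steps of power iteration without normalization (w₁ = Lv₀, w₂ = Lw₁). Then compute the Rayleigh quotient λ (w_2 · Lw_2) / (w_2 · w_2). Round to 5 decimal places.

w1 = Lv₀ = (17, 12)
w2 = Lw1 = (109, 87)
Lw2 = (719, 588)
w2·Lw2 = 109·719 + 87·588 = 129527; w2·w2 = 109·109 + 87·87 = 19450
λ ≈ 129527/19450 = 6.65949

λ ≈ 6.65949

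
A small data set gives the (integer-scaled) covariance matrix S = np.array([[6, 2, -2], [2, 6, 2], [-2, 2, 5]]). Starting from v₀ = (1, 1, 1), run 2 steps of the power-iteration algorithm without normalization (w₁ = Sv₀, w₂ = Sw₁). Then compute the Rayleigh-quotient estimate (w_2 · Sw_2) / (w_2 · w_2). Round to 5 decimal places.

w1 = Sv₀ = (6, 10, 5)
w2 = Sw1 = (46, 82, 33)
Sw2 = (374, 650, 237)
w2·Sw2 = 46·374 + 82·650 + 33·237 = 78325; w2·w2 = 46·46 + 82·82 + 33·33 = 9929
λ ≈ 78325/9929 = 7.88851

λ ≈ 7.88851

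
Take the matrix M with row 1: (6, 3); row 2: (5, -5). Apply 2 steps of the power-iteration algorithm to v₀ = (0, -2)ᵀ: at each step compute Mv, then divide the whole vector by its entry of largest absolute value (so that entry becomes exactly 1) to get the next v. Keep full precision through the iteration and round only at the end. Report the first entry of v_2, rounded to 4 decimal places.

0.0750

Mv0 = (-6.00000, 10.00000); divide by 10.00000 → v1 = (-0.60000, 1.00000)
Mv1 = (-0.60000, -8.00000); divide by -8.00000 → v2 = (0.07500, 1.00000)
Requested entry of v2: -6/-80 = 0.0750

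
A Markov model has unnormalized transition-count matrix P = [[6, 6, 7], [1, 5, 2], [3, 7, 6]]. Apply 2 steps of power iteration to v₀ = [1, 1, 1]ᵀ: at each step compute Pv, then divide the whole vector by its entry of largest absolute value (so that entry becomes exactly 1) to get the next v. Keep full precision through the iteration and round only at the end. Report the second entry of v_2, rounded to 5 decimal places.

Pv0 = (19.000000, 8.000000, 16.000000); divide by 19.000000 → v1 = (1.000000, 0.421053, 0.842105)
Pv1 = (14.421053, 4.789474, 11.000000); divide by 14.421053 → v2 = (1.000000, 0.332117, 0.762774)
Requested entry of v2: 91/274 = 0.33212

0.33212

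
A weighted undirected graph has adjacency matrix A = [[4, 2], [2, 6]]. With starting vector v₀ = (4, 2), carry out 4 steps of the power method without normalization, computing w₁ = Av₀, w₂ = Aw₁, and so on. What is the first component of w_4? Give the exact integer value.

5600

w1 = Av₀ = (4·4 + 2·2; 2·4 + 6·2) = (20, 20)
w2 = Aw1 = (4·20 + 2·20; 2·20 + 6·20) = (120, 160)
w3 = Aw2 = (800, 1200)
w4 = Aw3 = (5600, 8800)
The requested component of w4 is 5600.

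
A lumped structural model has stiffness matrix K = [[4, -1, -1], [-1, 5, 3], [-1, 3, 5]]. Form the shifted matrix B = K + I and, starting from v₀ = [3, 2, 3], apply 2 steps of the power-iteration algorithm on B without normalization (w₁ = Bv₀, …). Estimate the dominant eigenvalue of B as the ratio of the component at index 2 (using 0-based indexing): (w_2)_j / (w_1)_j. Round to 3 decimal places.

B = K + I has rows (5, -1, -1); (-1, 6, 3); (-1, 3, 6)
w1 = Bv₀ = (5·3 + (-1)·2 + (-1)·3; (-1)·3 + 6·2 + 3·3; (-1)·3 + 3·2 + 6·3) = (10, 18, 21)
w2 = Bw1 = (5·10 + (-1)·18 + (-1)·21; (-1)·10 + 6·18 + 3·21; (-1)·10 + 3·18 + 6·21) = (11, 161, 170)
Ratio: 170/21 = 8.095

8.095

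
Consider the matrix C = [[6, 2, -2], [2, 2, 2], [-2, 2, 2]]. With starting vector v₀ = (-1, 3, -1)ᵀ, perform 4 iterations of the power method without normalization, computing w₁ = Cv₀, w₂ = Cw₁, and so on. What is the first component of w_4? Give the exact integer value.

w1 = Cv₀ = (2, 2, 6)
w2 = Cw1 = (4, 20, 12)
w3 = Cw2 = (40, 72, 56)
w4 = Cw3 = (272, 336, 176)
The requested component of w4 is 272.

272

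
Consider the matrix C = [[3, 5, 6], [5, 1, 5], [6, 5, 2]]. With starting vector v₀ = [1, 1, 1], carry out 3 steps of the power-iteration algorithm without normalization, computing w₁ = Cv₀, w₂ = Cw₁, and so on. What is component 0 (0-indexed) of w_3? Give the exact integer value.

2245

w1 = Cv₀ = (3·1 + 5·1 + 6·1; 5·1 + 1·1 + 5·1; 6·1 + 5·1 + 2·1) = (14, 11, 13)
w2 = Cw1 = (3·14 + 5·11 + 6·13; 5·14 + 1·11 + 5·13; 6·14 + 5·11 + 2·13) = (175, 146, 165)
w3 = Cw2 = (2245, 1846, 2110)
The requested component of w3 is 2245.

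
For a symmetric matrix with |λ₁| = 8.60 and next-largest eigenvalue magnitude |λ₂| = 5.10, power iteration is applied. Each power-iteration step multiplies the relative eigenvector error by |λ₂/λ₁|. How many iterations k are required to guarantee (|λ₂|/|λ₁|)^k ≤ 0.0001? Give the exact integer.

|λ₂/λ₁| = 5.10/8.60 = 0.59302
Need k ≥ ln(0.0001) / ln(0.59302) = -9.2103 / -0.5225 ≈ 17.627
Smallest integer k satisfying the bound: 18

18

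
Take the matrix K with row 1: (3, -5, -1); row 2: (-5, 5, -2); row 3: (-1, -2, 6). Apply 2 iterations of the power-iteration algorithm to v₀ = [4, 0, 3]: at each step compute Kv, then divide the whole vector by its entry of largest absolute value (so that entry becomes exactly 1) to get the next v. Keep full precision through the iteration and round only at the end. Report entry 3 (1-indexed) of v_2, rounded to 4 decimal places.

Kv0 = (9.00000, -26.00000, 14.00000); divide by -26.00000 → v1 = (-0.34615, 1.00000, -0.53846)
Kv1 = (-5.50000, 7.80769, -4.88462); divide by 7.80769 → v2 = (-0.70443, 1.00000, -0.62562)
Requested entry of v2: 127/-203 = -0.6256

-0.6256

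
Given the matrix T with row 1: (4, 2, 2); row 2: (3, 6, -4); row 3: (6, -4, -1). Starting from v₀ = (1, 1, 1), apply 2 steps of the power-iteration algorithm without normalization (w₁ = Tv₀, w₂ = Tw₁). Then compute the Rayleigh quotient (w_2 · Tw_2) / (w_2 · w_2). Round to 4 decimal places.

w1 = Tv₀ = (4·1 + 2·1 + 2·1; 3·1 + 6·1 + (-4)·1; 6·1 + (-4)·1 + (-1)·1) = (8, 5, 1)
w2 = Tw1 = (4·8 + 2·5 + 2·1; 3·8 + 6·5 + (-4)·1; 6·8 + (-4)·5 + (-1)·1) = (44, 50, 27)
Tw2 = (330, 324, 37)
w2·Tw2 = 44·330 + 50·324 + 27·37 = 31719; w2·w2 = 44·44 + 50·50 + 27·27 = 5165
λ ≈ 31719/5165 = 6.1411

λ ≈ 6.1411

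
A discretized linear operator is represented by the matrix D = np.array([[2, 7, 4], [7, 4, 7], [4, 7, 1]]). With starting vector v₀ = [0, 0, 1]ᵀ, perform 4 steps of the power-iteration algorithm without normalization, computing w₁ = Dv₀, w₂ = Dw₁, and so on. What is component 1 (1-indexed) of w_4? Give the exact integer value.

w1 = Dv₀ = (2·0 + 7·0 + 4·1; 7·0 + 4·0 + 7·1; 4·0 + 7·0 + 1·1) = (4, 7, 1)
w2 = Dw1 = (2·4 + 7·7 + 4·1; 7·4 + 4·7 + 7·1; 4·4 + 7·7 + 1·1) = (61, 63, 66)
w3 = Dw2 = (827, 1141, 751)
w4 = Dw3 = (12645, 15610, 12046)
The requested component of w4 is 12645.

12645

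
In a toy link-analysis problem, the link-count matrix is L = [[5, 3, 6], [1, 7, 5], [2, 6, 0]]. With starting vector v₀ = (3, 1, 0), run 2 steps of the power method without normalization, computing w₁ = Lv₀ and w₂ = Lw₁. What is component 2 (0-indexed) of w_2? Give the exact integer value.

96

w1 = Lv₀ = (18, 10, 12)
w2 = Lw1 = (192, 148, 96)
The requested component of w2 is 96.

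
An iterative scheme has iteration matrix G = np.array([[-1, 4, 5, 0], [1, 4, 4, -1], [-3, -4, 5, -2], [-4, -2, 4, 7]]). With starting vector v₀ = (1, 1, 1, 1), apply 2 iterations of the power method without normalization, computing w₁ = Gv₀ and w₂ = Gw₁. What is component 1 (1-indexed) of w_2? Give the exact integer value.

4

w1 = Gv₀ = ((-1)·1 + 4·1 + 5·1 + 0·1; 1·1 + 4·1 + 4·1 + (-1)·1; (-3)·1 + (-4)·1 + 5·1 + (-2)·1; (-4)·1 + (-2)·1 + 4·1 + 7·1) = (8, 8, -4, 5)
w2 = Gw1 = ((-1)·8 + 4·8 + 5·(-4) + 0·5; 1·8 + 4·8 + 4·(-4) + (-1)·5; (-3)·8 + (-4)·8 + 5·(-4) + (-2)·5; (-4)·8 + (-2)·8 + 4·(-4) + 7·5) = (4, 19, -86, -29)
The requested component of w2 is 4.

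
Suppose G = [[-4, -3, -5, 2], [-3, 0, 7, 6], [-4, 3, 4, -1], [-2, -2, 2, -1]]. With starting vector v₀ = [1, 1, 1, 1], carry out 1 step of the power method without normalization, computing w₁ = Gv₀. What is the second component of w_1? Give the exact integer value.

10

w1 = Gv₀ = (-10, 10, 2, -3)
The requested component of w1 is 10.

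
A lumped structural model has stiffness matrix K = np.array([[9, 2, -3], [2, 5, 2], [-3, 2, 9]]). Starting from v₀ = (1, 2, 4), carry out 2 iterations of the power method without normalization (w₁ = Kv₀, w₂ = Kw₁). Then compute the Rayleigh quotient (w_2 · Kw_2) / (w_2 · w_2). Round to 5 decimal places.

w1 = Kv₀ = (9·1 + 2·2 + (-3)·4; 2·1 + 5·2 + 2·4; (-3)·1 + 2·2 + 9·4) = (1, 20, 37)
w2 = Kw1 = (9·1 + 2·20 + (-3)·37; 2·1 + 5·20 + 2·37; (-3)·1 + 2·20 + 9·37) = (-62, 176, 370)
Kw2 = (-1316, 1496, 3868)
w2·Kw2 = (-62)·(-1316) + 176·1496 + 370·3868 = 1776048; w2·w2 = (-62)·(-62) + 176·176 + 370·370 = 171720
λ ≈ 1776048/171720 = 10.34270

10.34270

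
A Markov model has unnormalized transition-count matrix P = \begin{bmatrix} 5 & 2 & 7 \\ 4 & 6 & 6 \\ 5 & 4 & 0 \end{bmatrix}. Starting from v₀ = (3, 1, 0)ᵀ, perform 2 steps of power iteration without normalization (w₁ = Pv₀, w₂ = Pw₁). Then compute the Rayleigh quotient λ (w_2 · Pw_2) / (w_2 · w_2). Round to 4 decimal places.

12.7145

w1 = Pv₀ = (17, 18, 19)
w2 = Pw1 = (254, 290, 157)
Pw2 = (2949, 3698, 2430)
w2·Pw2 = 254·2949 + 290·3698 + 157·2430 = 2202976; w2·w2 = 254·254 + 290·290 + 157·157 = 173265
λ ≈ 2202976/173265 = 12.7145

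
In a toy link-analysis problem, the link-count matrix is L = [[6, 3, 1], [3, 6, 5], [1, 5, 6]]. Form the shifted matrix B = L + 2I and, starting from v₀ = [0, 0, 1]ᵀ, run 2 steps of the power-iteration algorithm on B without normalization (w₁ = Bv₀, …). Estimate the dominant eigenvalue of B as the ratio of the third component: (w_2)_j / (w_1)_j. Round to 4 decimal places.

B = L + 2I has rows (8, 3, 1); (3, 8, 5); (1, 5, 8)
w1 = Bv₀ = (1, 5, 8)
w2 = Bw1 = (31, 83, 90)
Ratio: 90/8 = 11.2500

μ ≈ 11.2500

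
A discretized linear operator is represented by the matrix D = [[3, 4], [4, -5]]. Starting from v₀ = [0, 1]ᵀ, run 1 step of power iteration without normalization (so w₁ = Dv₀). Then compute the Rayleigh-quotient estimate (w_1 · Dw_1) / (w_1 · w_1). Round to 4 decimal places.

w1 = Dv₀ = (3·0 + 4·1; 4·0 + (-5)·1) = (4, -5)
Dw1 = (-8, 41)
w1·Dw1 = 4·(-8) + (-5)·41 = -237; w1·w1 = 4·4 + (-5)·(-5) = 41
λ ≈ -237/41 = -5.7805

-5.7805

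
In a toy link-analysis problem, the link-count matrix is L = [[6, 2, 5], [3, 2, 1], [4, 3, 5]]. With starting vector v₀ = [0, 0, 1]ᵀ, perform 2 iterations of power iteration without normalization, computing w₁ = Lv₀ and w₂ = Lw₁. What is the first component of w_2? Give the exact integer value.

57

w1 = Lv₀ = (6·0 + 2·0 + 5·1; 3·0 + 2·0 + 1·1; 4·0 + 3·0 + 5·1) = (5, 1, 5)
w2 = Lw1 = (6·5 + 2·1 + 5·5; 3·5 + 2·1 + 1·5; 4·5 + 3·1 + 5·5) = (57, 22, 48)
The requested component of w2 is 57.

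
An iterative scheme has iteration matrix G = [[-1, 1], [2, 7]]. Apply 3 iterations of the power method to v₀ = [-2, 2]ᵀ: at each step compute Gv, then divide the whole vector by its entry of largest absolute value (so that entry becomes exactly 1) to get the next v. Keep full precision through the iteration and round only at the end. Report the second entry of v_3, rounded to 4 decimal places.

Gv0 = (4.00000, 10.00000); divide by 10.00000 → v1 = (0.40000, 1.00000)
Gv1 = (0.60000, 7.80000); divide by 7.80000 → v2 = (0.07692, 1.00000)
Gv2 = (0.92308, 7.15385); divide by 7.15385 → v3 = (0.12903, 1.00000)
Requested entry of v3: 558/558 = 1.0000

1.0000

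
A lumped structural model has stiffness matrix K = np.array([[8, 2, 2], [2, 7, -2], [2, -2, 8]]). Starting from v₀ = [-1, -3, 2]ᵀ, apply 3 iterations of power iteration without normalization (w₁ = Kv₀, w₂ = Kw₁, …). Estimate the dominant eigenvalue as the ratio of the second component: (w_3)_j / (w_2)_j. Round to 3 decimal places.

w1 = Kv₀ = (8·(-1) + 2·(-3) + 2·2; 2·(-1) + 7·(-3) + (-2)·2; 2·(-1) + (-2)·(-3) + 8·2) = (-10, -27, 20)
w2 = Kw1 = (8·(-10) + 2·(-27) + 2·20; 2·(-10) + 7·(-27) + (-2)·20; 2·(-10) + (-2)·(-27) + 8·20) = (-94, -249, 194)
w3 = Kw2 = (-862, -2319, 1862)
Ratio at component: -2319 / -249 = 9.313

λ ≈ 9.313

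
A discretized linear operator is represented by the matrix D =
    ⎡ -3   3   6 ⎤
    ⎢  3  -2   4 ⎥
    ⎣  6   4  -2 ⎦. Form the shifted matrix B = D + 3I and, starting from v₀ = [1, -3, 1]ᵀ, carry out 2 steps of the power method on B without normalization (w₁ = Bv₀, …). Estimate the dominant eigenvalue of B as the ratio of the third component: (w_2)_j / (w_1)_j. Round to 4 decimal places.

1.4000

B = D + 3I has rows (0, 3, 6); (3, 1, 4); (6, 4, 1)
w1 = Bv₀ = (-3, 4, -5)
w2 = Bw1 = (-18, -25, -7)
Ratio: -7/-5 = 1.4000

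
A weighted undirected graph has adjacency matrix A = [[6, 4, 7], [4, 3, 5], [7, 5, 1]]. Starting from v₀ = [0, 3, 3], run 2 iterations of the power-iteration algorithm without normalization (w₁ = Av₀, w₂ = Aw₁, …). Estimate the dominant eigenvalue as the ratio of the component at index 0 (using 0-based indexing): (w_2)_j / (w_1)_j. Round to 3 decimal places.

λ ≈ 12.727

w1 = Av₀ = (6·0 + 4·3 + 7·3; 4·0 + 3·3 + 5·3; 7·0 + 5·3 + 1·3) = (33, 24, 18)
w2 = Aw1 = (6·33 + 4·24 + 7·18; 4·33 + 3·24 + 5·18; 7·33 + 5·24 + 1·18) = (420, 294, 369)
Ratio at component: 420 / 33 = 12.727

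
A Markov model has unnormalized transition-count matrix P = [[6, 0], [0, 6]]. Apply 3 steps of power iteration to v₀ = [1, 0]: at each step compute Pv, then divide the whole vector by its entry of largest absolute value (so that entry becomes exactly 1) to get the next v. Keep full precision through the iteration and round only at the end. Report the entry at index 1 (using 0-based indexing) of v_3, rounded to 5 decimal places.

0.00000

Pv0 = (6.000000, 0.000000); divide by 6.000000 → v1 = (1.000000, 0.000000)
Pv1 = (6.000000, 0.000000); divide by 6.000000 → v2 = (1.000000, 0.000000)
Pv2 = (6.000000, 0.000000); divide by 6.000000 → v3 = (1.000000, 0.000000)
Requested entry of v3: 0/216 = 0.00000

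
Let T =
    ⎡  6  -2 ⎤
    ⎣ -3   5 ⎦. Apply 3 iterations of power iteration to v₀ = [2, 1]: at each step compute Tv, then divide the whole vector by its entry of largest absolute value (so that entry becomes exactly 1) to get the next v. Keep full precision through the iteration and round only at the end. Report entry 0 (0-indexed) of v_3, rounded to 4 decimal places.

Tv0 = (10.00000, -1.00000); divide by 10.00000 → v1 = (1.00000, -0.10000)
Tv1 = (6.20000, -3.50000); divide by 6.20000 → v2 = (1.00000, -0.56452)
Tv2 = (7.12903, -5.82258); divide by 7.12903 → v3 = (1.00000, -0.81674)
Requested entry of v3: 442/442 = 1.0000

1.0000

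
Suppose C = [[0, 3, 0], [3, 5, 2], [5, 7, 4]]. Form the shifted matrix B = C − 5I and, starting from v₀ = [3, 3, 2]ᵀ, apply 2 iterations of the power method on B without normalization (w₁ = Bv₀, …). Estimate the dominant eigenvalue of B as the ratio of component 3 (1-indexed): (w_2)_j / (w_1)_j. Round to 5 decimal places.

B = C − 5I has rows (-5, 3, 0); (3, 0, 2); (5, 7, -1)
w1 = Bv₀ = (-6, 13, 34)
w2 = Bw1 = (69, 50, 27)
Ratio: 27/34 = 0.79412

0.79412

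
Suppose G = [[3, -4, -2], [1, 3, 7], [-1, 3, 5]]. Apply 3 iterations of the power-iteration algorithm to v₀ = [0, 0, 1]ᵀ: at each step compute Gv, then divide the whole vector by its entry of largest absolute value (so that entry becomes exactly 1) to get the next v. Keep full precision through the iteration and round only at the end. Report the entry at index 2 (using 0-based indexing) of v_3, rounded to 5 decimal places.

Gv0 = (-2.000000, 7.000000, 5.000000); divide by 7.000000 → v1 = (-0.285714, 1.000000, 0.714286)
Gv1 = (-6.285714, 7.714286, 6.857143); divide by 7.714286 → v2 = (-0.814815, 1.000000, 0.888889)
Gv2 = (-8.222222, 8.407407, 8.259259); divide by 8.407407 → v3 = (-0.977974, 1.000000, 0.982379)
Requested entry of v3: 446/454 = 0.98238

0.98238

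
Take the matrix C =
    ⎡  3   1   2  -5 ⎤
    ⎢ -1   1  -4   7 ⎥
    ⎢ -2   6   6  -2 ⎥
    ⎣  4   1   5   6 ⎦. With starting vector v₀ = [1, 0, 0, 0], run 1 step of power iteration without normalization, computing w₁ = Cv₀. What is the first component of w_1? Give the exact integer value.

w1 = Cv₀ = (3, -1, -2, 4)
The requested component of w1 is 3.

3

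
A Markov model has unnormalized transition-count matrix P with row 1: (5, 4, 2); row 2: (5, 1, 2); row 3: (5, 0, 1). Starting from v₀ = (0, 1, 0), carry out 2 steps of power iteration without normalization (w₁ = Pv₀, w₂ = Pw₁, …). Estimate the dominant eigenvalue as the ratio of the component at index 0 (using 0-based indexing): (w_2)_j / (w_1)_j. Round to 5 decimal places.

w1 = Pv₀ = (4, 1, 0)
w2 = Pw1 = (24, 21, 20)
Ratio at component: 24 / 4 = 6.00000

λ ≈ 6.00000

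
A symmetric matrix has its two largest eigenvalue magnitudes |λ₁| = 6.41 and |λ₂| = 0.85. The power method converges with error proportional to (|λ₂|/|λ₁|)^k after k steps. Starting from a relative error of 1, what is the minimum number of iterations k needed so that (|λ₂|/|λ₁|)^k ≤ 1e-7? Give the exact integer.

|λ₂/λ₁| = 0.85/6.41 = 0.13261
Need k ≥ ln(1e-7) / ln(0.13261) = -16.1181 / -2.0204 ≈ 7.978
Smallest integer k satisfying the bound: 8

8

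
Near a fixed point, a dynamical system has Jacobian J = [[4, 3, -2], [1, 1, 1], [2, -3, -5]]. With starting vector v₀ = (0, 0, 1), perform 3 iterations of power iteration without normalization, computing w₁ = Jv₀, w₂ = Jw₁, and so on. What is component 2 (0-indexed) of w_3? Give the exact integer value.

-62

w1 = Jv₀ = (-2, 1, -5)
w2 = Jw1 = (5, -6, 18)
w3 = Jw2 = (-34, 17, -62)
The requested component of w3 is -62.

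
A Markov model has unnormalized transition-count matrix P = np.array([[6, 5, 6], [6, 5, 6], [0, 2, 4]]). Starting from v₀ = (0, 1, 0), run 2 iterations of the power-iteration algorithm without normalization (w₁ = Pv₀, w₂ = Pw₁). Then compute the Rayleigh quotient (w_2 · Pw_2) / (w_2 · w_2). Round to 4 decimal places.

w1 = Pv₀ = (6·0 + 5·1 + 6·0; 6·0 + 5·1 + 6·0; 0·0 + 2·1 + 4·0) = (5, 5, 2)
w2 = Pw1 = (6·5 + 5·5 + 6·2; 6·5 + 5·5 + 6·2; 0·5 + 2·5 + 4·2) = (67, 67, 18)
Pw2 = (845, 845, 206)
w2·Pw2 = 67·845 + 67·845 + 18·206 = 116938; w2·w2 = 67·67 + 67·67 + 18·18 = 9302
λ ≈ 116938/9302 = 12.5713

λ ≈ 12.5713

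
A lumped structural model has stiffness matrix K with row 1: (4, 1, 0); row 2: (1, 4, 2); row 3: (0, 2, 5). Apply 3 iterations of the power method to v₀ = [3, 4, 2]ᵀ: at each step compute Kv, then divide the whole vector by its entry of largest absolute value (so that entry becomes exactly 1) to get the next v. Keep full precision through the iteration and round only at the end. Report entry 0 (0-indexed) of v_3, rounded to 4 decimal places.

0.5083

Kv0 = (16.00000, 23.00000, 18.00000); divide by 23.00000 → v1 = (0.69565, 1.00000, 0.78261)
Kv1 = (3.78261, 6.26087, 5.91304); divide by 6.26087 → v2 = (0.60417, 1.00000, 0.94444)
Kv2 = (3.41667, 6.49306, 6.72222); divide by 6.72222 → v3 = (0.50826, 0.96591, 1.00000)
Requested entry of v3: 492/968 = 0.5083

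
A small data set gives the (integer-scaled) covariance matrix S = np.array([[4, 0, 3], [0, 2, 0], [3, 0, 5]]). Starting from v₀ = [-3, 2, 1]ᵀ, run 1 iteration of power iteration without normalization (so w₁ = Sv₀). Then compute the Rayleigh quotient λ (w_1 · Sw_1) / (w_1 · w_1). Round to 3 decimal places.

w1 = Sv₀ = (-9, 4, -4)
Sw1 = (-48, 8, -47)
w1·Sw1 = (-9)·(-48) + 4·8 + (-4)·(-47) = 652; w1·w1 = (-9)·(-9) + 4·4 + (-4)·(-4) = 113
λ ≈ 652/113 = 5.770

λ ≈ 5.770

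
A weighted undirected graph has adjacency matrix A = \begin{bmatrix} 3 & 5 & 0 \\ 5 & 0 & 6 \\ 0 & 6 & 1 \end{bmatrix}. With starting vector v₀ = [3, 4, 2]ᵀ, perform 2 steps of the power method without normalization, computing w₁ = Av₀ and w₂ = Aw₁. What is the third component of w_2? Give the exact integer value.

w1 = Av₀ = (3·3 + 5·4 + 0·2; 5·3 + 0·4 + 6·2; 0·3 + 6·4 + 1·2) = (29, 27, 26)
w2 = Aw1 = (3·29 + 5·27 + 0·26; 5·29 + 0·27 + 6·26; 0·29 + 6·27 + 1·26) = (222, 301, 188)
The requested component of w2 is 188.

188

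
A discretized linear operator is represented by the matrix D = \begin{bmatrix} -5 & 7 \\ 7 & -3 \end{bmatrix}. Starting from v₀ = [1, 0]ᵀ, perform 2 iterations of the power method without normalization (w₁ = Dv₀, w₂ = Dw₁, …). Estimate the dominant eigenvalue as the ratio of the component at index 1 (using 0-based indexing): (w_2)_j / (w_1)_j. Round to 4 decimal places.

λ ≈ -8.0000

w1 = Dv₀ = ((-5)·1 + 7·0; 7·1 + (-3)·0) = (-5, 7)
w2 = Dw1 = ((-5)·(-5) + 7·7; 7·(-5) + (-3)·7) = (74, -56)
Ratio at component: -56 / 7 = -8.0000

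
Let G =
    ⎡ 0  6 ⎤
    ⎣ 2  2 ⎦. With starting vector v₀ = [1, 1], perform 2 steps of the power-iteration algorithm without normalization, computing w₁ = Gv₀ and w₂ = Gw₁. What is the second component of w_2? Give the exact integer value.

20

w1 = Gv₀ = (0·1 + 6·1; 2·1 + 2·1) = (6, 4)
w2 = Gw1 = (0·6 + 6·4; 2·6 + 2·4) = (24, 20)
The requested component of w2 is 20.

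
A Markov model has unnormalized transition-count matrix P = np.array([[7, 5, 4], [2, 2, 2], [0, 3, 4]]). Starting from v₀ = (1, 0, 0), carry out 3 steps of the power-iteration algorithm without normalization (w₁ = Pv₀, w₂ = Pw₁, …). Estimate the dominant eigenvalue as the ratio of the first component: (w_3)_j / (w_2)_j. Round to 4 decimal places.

w1 = Pv₀ = (7·1 + 5·0 + 4·0; 2·1 + 2·0 + 2·0; 0·1 + 3·0 + 4·0) = (7, 2, 0)
w2 = Pw1 = (7·7 + 5·2 + 4·0; 2·7 + 2·2 + 2·0; 0·7 + 3·2 + 4·0) = (59, 18, 6)
w3 = Pw2 = (527, 166, 78)
Ratio at component: 527 / 59 = 8.9322

λ ≈ 8.9322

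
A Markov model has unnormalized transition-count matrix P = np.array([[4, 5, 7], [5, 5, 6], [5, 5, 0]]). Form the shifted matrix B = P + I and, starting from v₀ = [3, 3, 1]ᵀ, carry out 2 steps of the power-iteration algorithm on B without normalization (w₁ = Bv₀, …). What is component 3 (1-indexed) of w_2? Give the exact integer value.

B = P + I has rows (5, 5, 7); (5, 6, 6); (5, 5, 1)
w1 = Bv₀ = (5·3 + 5·3 + 7·1; 5·3 + 6·3 + 6·1; 5·3 + 5·3 + 1·1) = (37, 39, 31)
w2 = Bw1 = (5·37 + 5·39 + 7·31; 5·37 + 6·39 + 6·31; 5·37 + 5·39 + 1·31) = (597, 605, 411)
Requested component of w2: 411

411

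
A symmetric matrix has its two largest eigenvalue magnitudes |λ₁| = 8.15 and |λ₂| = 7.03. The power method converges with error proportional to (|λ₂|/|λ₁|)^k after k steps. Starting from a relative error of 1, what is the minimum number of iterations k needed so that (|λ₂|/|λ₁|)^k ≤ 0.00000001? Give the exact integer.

|λ₂/λ₁| = 7.03/8.15 = 0.86258
Need k ≥ ln(0.00000001) / ln(0.86258) = -18.4207 / -0.1478 ≈ 124.606
Smallest integer k satisfying the bound: 125

125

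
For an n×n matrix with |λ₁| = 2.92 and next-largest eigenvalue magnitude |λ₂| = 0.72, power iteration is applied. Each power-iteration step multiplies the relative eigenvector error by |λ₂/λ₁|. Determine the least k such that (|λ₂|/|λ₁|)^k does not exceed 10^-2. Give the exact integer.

|λ₂/λ₁| = 0.72/2.92 = 0.24658
Need k ≥ ln(10^-2) / ln(0.24658) = -4.6052 / -1.4001 ≈ 3.289
Smallest integer k satisfying the bound: 4

4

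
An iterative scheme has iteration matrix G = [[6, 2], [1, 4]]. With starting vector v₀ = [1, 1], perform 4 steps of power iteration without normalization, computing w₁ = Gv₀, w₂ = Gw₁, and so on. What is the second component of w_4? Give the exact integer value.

1084

w1 = Gv₀ = (6·1 + 2·1; 1·1 + 4·1) = (8, 5)
w2 = Gw1 = (6·8 + 2·5; 1·8 + 4·5) = (58, 28)
w3 = Gw2 = (404, 170)
w4 = Gw3 = (2764, 1084)
The requested component of w4 is 1084.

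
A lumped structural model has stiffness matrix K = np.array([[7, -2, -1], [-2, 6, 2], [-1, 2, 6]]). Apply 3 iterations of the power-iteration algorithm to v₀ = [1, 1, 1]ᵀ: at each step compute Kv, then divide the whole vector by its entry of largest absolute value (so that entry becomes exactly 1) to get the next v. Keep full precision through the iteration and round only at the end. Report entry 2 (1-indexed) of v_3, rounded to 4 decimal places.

Kv0 = (4.00000, 6.00000, 7.00000); divide by 7.00000 → v1 = (0.57143, 0.85714, 1.00000)
Kv1 = (1.28571, 6.00000, 7.14286); divide by 7.14286 → v2 = (0.18000, 0.84000, 1.00000)
Kv2 = (-1.42000, 6.68000, 7.50000); divide by 7.50000 → v3 = (-0.18933, 0.89067, 1.00000)
Requested entry of v3: 334/375 = 0.8907

0.8907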